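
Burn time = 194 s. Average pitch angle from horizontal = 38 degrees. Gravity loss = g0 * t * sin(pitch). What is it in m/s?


GL = 9.81 * 194 * sin(38 deg) = 1172 m/s

1172 m/s


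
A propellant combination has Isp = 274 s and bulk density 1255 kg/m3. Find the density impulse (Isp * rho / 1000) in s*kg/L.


rho*Isp = 274 * 1255 / 1000 = 344 s*kg/L

344 s*kg/L


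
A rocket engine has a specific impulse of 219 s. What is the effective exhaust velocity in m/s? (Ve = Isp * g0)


Ve = Isp * g0 = 219 * 9.81 = 2148.4 m/s

2148.4 m/s


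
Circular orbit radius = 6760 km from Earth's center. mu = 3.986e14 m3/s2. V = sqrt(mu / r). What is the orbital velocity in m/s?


V = sqrt(3.986e14 / 6760000) = 7679 m/s

7679 m/s


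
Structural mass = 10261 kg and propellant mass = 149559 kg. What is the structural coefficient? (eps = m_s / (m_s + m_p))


eps = 10261 / (10261 + 149559) = 0.0642

0.0642


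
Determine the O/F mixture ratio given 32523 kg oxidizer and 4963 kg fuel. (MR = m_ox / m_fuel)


MR = 32523 / 4963 = 6.55

6.55


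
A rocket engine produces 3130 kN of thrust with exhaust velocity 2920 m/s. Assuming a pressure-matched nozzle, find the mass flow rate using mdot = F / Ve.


mdot = F / Ve = 3130000 / 2920 = 1071.9 kg/s

1071.9 kg/s


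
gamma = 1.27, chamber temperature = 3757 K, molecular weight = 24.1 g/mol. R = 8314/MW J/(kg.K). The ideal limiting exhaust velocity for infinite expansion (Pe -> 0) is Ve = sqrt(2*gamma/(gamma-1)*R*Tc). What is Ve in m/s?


R = 8314 / 24.1 = 344.98 J/(kg.K)
Ve = sqrt(2 * 1.27 / (1.27 - 1) * 344.98 * 3757) = 3492 m/s

3492 m/s


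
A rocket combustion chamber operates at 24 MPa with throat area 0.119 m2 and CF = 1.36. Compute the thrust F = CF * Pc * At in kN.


F = 1.36 * 24e6 * 0.119 = 3.8842e+06 N = 3884.2 kN

3884.2 kN


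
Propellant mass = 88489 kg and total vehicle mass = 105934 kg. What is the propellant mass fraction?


PMF = 88489 / 105934 = 0.835

0.835


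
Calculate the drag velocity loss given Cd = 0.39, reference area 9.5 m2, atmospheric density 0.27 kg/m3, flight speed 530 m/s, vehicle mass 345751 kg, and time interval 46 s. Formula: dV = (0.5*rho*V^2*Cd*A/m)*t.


D = 0.5 * 0.27 * 530^2 * 0.39 * 9.5 = 140499.16 N
a = 140499.16 / 345751 = 0.4064 m/s2
dV = 0.4064 * 46 = 18.7 m/s

18.7 m/s


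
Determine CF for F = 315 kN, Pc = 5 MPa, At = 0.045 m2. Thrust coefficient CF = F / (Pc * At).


CF = 315000 / (5e6 * 0.045) = 1.4

1.4


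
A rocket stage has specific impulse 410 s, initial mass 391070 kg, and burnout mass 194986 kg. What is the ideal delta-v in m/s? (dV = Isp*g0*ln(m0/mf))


Ve = 410 * 9.81 = 4022.1 m/s
dV = 4022.1 * ln(391070/194986) = 2799 m/s

2799 m/s


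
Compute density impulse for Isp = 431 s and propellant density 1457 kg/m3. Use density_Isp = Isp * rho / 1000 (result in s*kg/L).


rho*Isp = 431 * 1457 / 1000 = 628 s*kg/L

628 s*kg/L


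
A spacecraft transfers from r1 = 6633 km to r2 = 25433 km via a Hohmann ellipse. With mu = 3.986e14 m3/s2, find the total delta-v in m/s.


V1 = sqrt(mu/r1) = 7752.0 m/s
dV1 = V1*(sqrt(2*r2/(r1+r2)) - 1) = 2011.49 m/s
V2 = sqrt(mu/r2) = 3958.86 m/s
dV2 = V2*(1 - sqrt(2*r1/(r1+r2))) = 1412.51 m/s
Total dV = 3424 m/s

3424 m/s


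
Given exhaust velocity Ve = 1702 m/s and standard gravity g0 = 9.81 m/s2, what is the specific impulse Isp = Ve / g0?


Isp = Ve / g0 = 1702 / 9.81 = 173.5 s

173.5 s


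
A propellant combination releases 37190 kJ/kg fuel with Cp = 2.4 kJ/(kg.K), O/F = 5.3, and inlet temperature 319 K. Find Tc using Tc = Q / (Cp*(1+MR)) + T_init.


Tc = 37190 / (2.4 * (1 + 5.3)) + 319 = 2779 K

2779 K


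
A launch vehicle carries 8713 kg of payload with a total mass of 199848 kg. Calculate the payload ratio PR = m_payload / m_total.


PR = 8713 / 199848 = 0.0436

0.0436


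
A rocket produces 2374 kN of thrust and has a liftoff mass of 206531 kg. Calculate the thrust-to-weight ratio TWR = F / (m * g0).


TWR = 2374000 / (206531 * 9.81) = 1.17

1.17


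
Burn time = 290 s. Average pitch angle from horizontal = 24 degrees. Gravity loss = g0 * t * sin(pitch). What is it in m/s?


GL = 9.81 * 290 * sin(24 deg) = 1157 m/s

1157 m/s


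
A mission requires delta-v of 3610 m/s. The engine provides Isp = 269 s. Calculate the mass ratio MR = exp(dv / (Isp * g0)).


Ve = 269 * 9.81 = 2638.89 m/s
MR = exp(3610 / 2638.89) = 3.927

3.927


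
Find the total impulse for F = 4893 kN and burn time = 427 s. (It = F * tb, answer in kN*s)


It = 4893 * 427 = 2089311 kN*s

2089311 kN*s


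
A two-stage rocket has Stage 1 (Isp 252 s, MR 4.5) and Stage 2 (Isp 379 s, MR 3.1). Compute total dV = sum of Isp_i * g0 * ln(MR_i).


dV1 = 252 * 9.81 * ln(4.5) = 3718.3 m/s
dV2 = 379 * 9.81 * ln(3.1) = 4206.5 m/s
Total dV = 3718.3 + 4206.5 = 7924.8 m/s ~ 7925 m/s

7925 m/s


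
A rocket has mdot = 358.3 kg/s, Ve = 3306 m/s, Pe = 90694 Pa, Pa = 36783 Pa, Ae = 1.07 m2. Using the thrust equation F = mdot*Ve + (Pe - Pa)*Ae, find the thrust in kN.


F = 358.3 * 3306 + (90694 - 36783) * 1.07 = 1.2422e+06 N = 1242.2 kN

1242.2 kN


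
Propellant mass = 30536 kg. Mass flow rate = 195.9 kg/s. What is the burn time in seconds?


tb = 30536 / 195.9 = 155.9 s

155.9 s


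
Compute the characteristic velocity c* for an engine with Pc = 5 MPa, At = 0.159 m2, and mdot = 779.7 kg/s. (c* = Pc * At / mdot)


c* = 5e6 * 0.159 / 779.7 = 1020 m/s

1020 m/s


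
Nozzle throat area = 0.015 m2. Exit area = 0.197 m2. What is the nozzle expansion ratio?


AR = 0.197 / 0.015 = 13.1

13.1


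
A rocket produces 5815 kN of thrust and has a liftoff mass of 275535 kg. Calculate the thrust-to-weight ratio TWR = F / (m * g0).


TWR = 5815000 / (275535 * 9.81) = 2.15

2.15


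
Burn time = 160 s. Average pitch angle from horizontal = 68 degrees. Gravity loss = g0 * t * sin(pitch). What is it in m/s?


GL = 9.81 * 160 * sin(68 deg) = 1455 m/s

1455 m/s


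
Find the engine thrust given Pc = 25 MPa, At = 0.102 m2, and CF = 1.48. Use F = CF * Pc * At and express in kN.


F = 1.48 * 25e6 * 0.102 = 3.7740e+06 N = 3774.0 kN

3774.0 kN


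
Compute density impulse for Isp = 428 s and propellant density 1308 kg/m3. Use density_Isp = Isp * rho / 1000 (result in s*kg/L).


rho*Isp = 428 * 1308 / 1000 = 560 s*kg/L

560 s*kg/L


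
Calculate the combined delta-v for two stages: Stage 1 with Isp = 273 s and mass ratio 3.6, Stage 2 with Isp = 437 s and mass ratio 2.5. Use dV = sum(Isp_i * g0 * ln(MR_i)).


dV1 = 273 * 9.81 * ln(3.6) = 3430.5 m/s
dV2 = 437 * 9.81 * ln(2.5) = 3928.1 m/s
Total dV = 3430.5 + 3928.1 = 7358.6 m/s ~ 7359 m/s

7359 m/s


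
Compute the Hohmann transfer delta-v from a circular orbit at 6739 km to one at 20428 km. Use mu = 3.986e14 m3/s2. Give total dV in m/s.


V1 = sqrt(mu/r1) = 7690.79 m/s
dV1 = V1*(sqrt(2*r2/(r1+r2)) - 1) = 1740.65 m/s
V2 = sqrt(mu/r2) = 4417.29 m/s
dV2 = V2*(1 - sqrt(2*r1/(r1+r2))) = 1305.95 m/s
Total dV = 3047 m/s

3047 m/s


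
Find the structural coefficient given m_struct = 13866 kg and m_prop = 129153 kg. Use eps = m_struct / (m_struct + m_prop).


eps = 13866 / (13866 + 129153) = 0.097

0.097


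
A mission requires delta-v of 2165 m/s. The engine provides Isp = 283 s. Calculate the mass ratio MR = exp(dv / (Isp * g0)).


Ve = 283 * 9.81 = 2776.23 m/s
MR = exp(2165 / 2776.23) = 2.181

2.181


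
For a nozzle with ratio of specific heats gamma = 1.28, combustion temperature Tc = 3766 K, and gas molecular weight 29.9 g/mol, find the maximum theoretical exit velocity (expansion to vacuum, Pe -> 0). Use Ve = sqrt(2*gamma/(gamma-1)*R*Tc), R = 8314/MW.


R = 8314 / 29.9 = 278.06 J/(kg.K)
Ve = sqrt(2 * 1.28 / (1.28 - 1) * 278.06 * 3766) = 3094 m/s

3094 m/s


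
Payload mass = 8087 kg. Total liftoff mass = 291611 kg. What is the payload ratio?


PR = 8087 / 291611 = 0.0277

0.0277


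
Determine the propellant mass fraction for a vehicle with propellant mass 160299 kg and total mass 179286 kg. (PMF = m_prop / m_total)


PMF = 160299 / 179286 = 0.894

0.894


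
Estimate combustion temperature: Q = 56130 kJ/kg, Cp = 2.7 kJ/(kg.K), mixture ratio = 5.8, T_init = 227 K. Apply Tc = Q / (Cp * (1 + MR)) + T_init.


Tc = 56130 / (2.7 * (1 + 5.8)) + 227 = 3284 K

3284 K


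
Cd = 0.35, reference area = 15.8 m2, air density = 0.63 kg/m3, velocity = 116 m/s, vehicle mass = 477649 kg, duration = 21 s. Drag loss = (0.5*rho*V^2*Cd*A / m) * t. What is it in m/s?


D = 0.5 * 0.63 * 116^2 * 0.35 * 15.8 = 23439.68 N
a = 23439.68 / 477649 = 0.0491 m/s2
dV = 0.0491 * 21 = 1.0 m/s

1.0 m/s


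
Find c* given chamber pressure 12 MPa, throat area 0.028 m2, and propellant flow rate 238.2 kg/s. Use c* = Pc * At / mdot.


c* = 12e6 * 0.028 / 238.2 = 1411 m/s

1411 m/s


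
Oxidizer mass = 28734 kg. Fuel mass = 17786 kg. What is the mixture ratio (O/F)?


MR = 28734 / 17786 = 1.62

1.62


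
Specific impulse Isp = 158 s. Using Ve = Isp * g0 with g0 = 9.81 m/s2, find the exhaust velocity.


Ve = Isp * g0 = 158 * 9.81 = 1550.0 m/s

1550.0 m/s


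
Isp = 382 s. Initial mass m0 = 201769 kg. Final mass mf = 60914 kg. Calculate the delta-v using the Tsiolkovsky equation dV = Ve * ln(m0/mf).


Ve = 382 * 9.81 = 3747.42 m/s
dV = 3747.42 * ln(201769/60914) = 4488 m/s

4488 m/s


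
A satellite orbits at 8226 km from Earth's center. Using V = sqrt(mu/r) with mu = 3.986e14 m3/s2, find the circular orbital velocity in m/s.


V = sqrt(3.986e14 / 8226000) = 6961 m/s

6961 m/s


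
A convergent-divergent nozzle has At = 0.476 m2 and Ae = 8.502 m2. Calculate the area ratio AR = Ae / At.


AR = 8.502 / 0.476 = 17.9

17.9


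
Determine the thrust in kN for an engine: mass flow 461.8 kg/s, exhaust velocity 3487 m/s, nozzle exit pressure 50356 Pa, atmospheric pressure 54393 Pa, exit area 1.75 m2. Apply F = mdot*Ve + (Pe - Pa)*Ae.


F = 461.8 * 3487 + (50356 - 54393) * 1.75 = 1.6032e+06 N = 1603.2 kN

1603.2 kN


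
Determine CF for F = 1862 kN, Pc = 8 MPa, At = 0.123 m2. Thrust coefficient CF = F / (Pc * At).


CF = 1862000 / (8e6 * 0.123) = 1.89

1.89


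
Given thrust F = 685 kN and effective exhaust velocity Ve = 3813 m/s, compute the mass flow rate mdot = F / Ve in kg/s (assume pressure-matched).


mdot = F / Ve = 685000 / 3813 = 179.6 kg/s

179.6 kg/s


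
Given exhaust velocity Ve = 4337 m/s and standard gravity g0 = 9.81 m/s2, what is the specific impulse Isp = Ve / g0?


Isp = Ve / g0 = 4337 / 9.81 = 442.1 s

442.1 s


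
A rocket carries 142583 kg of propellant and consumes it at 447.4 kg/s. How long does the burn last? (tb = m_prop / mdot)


tb = 142583 / 447.4 = 318.7 s

318.7 s


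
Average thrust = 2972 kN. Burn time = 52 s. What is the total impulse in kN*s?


It = 2972 * 52 = 154544 kN*s

154544 kN*s


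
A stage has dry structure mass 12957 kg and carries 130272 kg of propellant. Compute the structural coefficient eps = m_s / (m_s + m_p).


eps = 12957 / (12957 + 130272) = 0.0905

0.0905


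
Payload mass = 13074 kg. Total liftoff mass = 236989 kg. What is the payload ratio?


PR = 13074 / 236989 = 0.0552

0.0552


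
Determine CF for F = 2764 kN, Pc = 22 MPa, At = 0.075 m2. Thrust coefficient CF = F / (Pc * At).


CF = 2764000 / (22e6 * 0.075) = 1.68

1.68


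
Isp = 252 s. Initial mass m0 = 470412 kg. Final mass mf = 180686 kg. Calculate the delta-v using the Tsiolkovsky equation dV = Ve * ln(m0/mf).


Ve = 252 * 9.81 = 2472.12 m/s
dV = 2472.12 * ln(470412/180686) = 2365 m/s

2365 m/s


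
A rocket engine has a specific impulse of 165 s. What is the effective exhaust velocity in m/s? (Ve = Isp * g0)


Ve = Isp * g0 = 165 * 9.81 = 1618.7 m/s

1618.7 m/s


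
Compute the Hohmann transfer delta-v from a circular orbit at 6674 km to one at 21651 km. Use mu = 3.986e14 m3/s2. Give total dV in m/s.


V1 = sqrt(mu/r1) = 7728.15 m/s
dV1 = V1*(sqrt(2*r2/(r1+r2)) - 1) = 1827.16 m/s
V2 = sqrt(mu/r2) = 4290.71 m/s
dV2 = V2*(1 - sqrt(2*r1/(r1+r2))) = 1345.26 m/s
Total dV = 3172 m/s

3172 m/s


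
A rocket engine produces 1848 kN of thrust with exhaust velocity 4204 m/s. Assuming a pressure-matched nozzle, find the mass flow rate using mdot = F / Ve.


mdot = F / Ve = 1848000 / 4204 = 439.6 kg/s

439.6 kg/s


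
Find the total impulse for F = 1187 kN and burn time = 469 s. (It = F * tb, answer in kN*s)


It = 1187 * 469 = 556703 kN*s

556703 kN*s


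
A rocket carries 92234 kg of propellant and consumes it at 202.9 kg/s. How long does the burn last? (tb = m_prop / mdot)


tb = 92234 / 202.9 = 454.6 s

454.6 s


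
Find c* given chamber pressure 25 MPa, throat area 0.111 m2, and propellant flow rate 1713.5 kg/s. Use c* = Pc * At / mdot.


c* = 25e6 * 0.111 / 1713.5 = 1619 m/s

1619 m/s


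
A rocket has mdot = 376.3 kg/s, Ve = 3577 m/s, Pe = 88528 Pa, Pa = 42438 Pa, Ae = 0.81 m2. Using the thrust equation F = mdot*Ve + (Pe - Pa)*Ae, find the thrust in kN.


F = 376.3 * 3577 + (88528 - 42438) * 0.81 = 1.3834e+06 N = 1383.4 kN

1383.4 kN


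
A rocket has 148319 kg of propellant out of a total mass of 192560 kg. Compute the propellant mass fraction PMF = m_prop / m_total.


PMF = 148319 / 192560 = 0.77

0.77


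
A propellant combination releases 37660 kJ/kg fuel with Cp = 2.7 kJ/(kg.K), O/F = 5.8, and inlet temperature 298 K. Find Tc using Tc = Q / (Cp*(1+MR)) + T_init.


Tc = 37660 / (2.7 * (1 + 5.8)) + 298 = 2349 K

2349 K


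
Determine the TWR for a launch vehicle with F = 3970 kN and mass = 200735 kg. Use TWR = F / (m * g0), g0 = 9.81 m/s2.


TWR = 3970000 / (200735 * 9.81) = 2.02

2.02


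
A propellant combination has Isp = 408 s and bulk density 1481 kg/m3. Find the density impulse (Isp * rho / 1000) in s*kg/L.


rho*Isp = 408 * 1481 / 1000 = 604 s*kg/L

604 s*kg/L


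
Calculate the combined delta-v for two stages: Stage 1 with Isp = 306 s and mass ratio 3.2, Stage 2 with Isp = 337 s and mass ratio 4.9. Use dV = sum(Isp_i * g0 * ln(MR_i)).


dV1 = 306 * 9.81 * ln(3.2) = 3491.6 m/s
dV2 = 337 * 9.81 * ln(4.9) = 5254.0 m/s
Total dV = 3491.6 + 5254.0 = 8745.6 m/s ~ 8746 m/s

8746 m/s


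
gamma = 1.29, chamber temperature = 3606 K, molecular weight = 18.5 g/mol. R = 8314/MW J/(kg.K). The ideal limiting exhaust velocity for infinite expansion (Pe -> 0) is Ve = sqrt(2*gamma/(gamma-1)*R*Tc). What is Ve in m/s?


R = 8314 / 18.5 = 449.41 J/(kg.K)
Ve = sqrt(2 * 1.29 / (1.29 - 1) * 449.41 * 3606) = 3797 m/s

3797 m/s


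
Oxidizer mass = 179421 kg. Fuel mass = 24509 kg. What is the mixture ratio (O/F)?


MR = 179421 / 24509 = 7.32

7.32


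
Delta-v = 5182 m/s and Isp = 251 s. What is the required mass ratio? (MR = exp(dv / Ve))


Ve = 251 * 9.81 = 2462.31 m/s
MR = exp(5182 / 2462.31) = 8.203

8.203


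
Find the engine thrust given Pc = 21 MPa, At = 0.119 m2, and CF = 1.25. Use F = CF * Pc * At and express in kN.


F = 1.25 * 21e6 * 0.119 = 3.1238e+06 N = 3123.8 kN

3123.8 kN


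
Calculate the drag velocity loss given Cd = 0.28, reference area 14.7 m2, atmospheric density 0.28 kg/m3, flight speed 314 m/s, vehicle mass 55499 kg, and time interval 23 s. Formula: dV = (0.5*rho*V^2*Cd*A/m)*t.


D = 0.5 * 0.28 * 314^2 * 0.28 * 14.7 = 56814.96 N
a = 56814.96 / 55499 = 1.0237 m/s2
dV = 1.0237 * 23 = 23.5 m/s

23.5 m/s


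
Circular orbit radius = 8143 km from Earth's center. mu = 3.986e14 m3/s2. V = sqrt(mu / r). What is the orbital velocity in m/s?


V = sqrt(3.986e14 / 8143000) = 6996 m/s

6996 m/s


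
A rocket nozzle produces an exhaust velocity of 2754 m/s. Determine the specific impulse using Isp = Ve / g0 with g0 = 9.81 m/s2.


Isp = Ve / g0 = 2754 / 9.81 = 280.7 s

280.7 s


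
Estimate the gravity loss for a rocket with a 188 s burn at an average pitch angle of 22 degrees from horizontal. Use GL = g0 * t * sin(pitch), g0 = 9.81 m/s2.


GL = 9.81 * 188 * sin(22 deg) = 691 m/s

691 m/s


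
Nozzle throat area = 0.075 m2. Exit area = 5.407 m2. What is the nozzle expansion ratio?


AR = 5.407 / 0.075 = 72.1

72.1


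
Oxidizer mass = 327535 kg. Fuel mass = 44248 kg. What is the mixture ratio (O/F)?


MR = 327535 / 44248 = 7.4

7.4


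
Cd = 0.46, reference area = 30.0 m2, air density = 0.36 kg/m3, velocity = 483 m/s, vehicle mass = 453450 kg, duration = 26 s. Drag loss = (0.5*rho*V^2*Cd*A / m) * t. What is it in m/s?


D = 0.5 * 0.36 * 483^2 * 0.46 * 30.0 = 579489.88 N
a = 579489.88 / 453450 = 1.278 m/s2
dV = 1.278 * 26 = 33.2 m/s

33.2 m/s


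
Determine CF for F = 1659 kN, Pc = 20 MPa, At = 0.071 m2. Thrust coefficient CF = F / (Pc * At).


CF = 1659000 / (20e6 * 0.071) = 1.17

1.17


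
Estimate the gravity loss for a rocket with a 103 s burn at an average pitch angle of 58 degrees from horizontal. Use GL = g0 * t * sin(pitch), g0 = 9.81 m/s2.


GL = 9.81 * 103 * sin(58 deg) = 857 m/s

857 m/s


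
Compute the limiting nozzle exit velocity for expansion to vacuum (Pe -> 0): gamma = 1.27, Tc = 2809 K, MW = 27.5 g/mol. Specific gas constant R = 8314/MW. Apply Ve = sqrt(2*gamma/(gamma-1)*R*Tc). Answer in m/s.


R = 8314 / 27.5 = 302.33 J/(kg.K)
Ve = sqrt(2 * 1.27 / (1.27 - 1) * 302.33 * 2809) = 2827 m/s

2827 m/s


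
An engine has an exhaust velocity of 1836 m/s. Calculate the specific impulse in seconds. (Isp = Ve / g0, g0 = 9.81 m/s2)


Isp = Ve / g0 = 1836 / 9.81 = 187.2 s

187.2 s


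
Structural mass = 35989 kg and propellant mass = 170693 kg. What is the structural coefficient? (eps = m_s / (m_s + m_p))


eps = 35989 / (35989 + 170693) = 0.1741

0.1741


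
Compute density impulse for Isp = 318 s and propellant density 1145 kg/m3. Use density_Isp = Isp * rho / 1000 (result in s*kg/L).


rho*Isp = 318 * 1145 / 1000 = 364 s*kg/L

364 s*kg/L


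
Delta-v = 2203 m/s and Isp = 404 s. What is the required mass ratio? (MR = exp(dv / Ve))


Ve = 404 * 9.81 = 3963.24 m/s
MR = exp(2203 / 3963.24) = 1.743

1.743


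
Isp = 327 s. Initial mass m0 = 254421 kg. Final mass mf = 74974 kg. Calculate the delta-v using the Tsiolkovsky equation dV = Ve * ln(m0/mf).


Ve = 327 * 9.81 = 3207.87 m/s
dV = 3207.87 * ln(254421/74974) = 3920 m/s

3920 m/s


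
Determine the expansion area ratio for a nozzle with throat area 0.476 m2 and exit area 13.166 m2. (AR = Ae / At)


AR = 13.166 / 0.476 = 27.7

27.7


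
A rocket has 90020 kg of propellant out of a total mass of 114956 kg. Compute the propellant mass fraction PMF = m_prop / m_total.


PMF = 90020 / 114956 = 0.783

0.783


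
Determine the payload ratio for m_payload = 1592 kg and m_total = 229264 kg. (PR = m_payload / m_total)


PR = 1592 / 229264 = 0.0069

0.0069


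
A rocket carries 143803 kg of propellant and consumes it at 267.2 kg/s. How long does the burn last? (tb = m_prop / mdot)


tb = 143803 / 267.2 = 538.2 s

538.2 s


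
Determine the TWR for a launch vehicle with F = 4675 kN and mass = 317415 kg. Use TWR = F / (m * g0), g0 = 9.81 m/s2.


TWR = 4675000 / (317415 * 9.81) = 1.5

1.5


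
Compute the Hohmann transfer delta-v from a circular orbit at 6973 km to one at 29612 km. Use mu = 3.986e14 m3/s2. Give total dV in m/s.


V1 = sqrt(mu/r1) = 7560.64 m/s
dV1 = V1*(sqrt(2*r2/(r1+r2)) - 1) = 2058.94 m/s
V2 = sqrt(mu/r2) = 3668.89 m/s
dV2 = V2*(1 - sqrt(2*r1/(r1+r2))) = 1403.68 m/s
Total dV = 3463 m/s

3463 m/s


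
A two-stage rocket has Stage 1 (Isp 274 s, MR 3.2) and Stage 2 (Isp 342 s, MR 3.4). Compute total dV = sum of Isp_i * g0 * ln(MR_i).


dV1 = 274 * 9.81 * ln(3.2) = 3126.5 m/s
dV2 = 342 * 9.81 * ln(3.4) = 4105.8 m/s
Total dV = 3126.5 + 4105.8 = 7232.3 m/s ~ 7232 m/s

7232 m/s


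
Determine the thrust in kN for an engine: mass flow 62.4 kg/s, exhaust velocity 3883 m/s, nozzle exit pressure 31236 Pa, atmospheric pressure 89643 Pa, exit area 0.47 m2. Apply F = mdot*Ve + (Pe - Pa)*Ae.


F = 62.4 * 3883 + (31236 - 89643) * 0.47 = 214848.0 N = 214.8 kN

214.8 kN


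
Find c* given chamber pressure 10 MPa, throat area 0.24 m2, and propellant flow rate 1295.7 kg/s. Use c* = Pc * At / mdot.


c* = 10e6 * 0.24 / 1295.7 = 1852 m/s

1852 m/s


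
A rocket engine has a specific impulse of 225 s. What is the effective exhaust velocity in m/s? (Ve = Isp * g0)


Ve = Isp * g0 = 225 * 9.81 = 2207.2 m/s

2207.2 m/s


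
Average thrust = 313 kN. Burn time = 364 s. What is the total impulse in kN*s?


It = 313 * 364 = 113932 kN*s

113932 kN*s


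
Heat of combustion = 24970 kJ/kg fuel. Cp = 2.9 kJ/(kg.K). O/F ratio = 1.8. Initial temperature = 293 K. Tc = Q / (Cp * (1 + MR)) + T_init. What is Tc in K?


Tc = 24970 / (2.9 * (1 + 1.8)) + 293 = 3368 K

3368 K


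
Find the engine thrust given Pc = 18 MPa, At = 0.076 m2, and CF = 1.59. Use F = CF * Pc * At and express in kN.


F = 1.59 * 18e6 * 0.076 = 2.1751e+06 N = 2175.1 kN

2175.1 kN


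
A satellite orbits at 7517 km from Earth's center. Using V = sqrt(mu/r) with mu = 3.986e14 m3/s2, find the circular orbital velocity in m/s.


V = sqrt(3.986e14 / 7517000) = 7282 m/s

7282 m/s


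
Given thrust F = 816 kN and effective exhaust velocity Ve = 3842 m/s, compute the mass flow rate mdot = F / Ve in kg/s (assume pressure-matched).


mdot = F / Ve = 816000 / 3842 = 212.4 kg/s

212.4 kg/s


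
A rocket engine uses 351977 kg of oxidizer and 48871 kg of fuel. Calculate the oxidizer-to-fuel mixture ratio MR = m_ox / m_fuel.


MR = 351977 / 48871 = 7.2

7.2


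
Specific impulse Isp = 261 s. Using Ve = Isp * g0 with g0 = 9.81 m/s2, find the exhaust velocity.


Ve = Isp * g0 = 261 * 9.81 = 2560.4 m/s

2560.4 m/s


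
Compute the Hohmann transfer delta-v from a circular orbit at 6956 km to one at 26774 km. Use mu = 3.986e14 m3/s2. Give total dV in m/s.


V1 = sqrt(mu/r1) = 7569.88 m/s
dV1 = V1*(sqrt(2*r2/(r1+r2)) - 1) = 1968.01 m/s
V2 = sqrt(mu/r2) = 3858.44 m/s
dV2 = V2*(1 - sqrt(2*r1/(r1+r2))) = 1380.46 m/s
Total dV = 3348 m/s

3348 m/s


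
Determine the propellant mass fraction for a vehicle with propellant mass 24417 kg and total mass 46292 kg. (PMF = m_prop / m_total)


PMF = 24417 / 46292 = 0.527

0.527


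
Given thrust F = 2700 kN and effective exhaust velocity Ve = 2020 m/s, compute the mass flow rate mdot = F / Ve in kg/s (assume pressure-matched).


mdot = F / Ve = 2700000 / 2020 = 1336.6 kg/s

1336.6 kg/s


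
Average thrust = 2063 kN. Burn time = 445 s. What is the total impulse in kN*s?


It = 2063 * 445 = 918035 kN*s

918035 kN*s


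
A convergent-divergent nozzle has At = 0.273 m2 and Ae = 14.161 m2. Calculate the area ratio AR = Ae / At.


AR = 14.161 / 0.273 = 51.9

51.9


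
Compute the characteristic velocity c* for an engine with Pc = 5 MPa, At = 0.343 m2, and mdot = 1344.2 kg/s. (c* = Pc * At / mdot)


c* = 5e6 * 0.343 / 1344.2 = 1276 m/s

1276 m/s


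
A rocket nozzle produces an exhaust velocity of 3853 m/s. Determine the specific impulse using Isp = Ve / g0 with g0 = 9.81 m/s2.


Isp = Ve / g0 = 3853 / 9.81 = 392.8 s

392.8 s


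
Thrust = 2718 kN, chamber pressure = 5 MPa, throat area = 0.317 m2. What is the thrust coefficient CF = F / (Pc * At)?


CF = 2718000 / (5e6 * 0.317) = 1.71

1.71


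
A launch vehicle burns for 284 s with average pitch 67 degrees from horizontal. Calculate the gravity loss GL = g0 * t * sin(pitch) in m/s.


GL = 9.81 * 284 * sin(67 deg) = 2565 m/s

2565 m/s


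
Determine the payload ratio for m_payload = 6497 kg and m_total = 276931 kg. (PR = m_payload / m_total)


PR = 6497 / 276931 = 0.0235

0.0235


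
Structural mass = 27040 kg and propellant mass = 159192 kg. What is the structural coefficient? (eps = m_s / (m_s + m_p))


eps = 27040 / (27040 + 159192) = 0.1452

0.1452


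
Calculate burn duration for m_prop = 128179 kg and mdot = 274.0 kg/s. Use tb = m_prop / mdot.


tb = 128179 / 274.0 = 467.8 s

467.8 s


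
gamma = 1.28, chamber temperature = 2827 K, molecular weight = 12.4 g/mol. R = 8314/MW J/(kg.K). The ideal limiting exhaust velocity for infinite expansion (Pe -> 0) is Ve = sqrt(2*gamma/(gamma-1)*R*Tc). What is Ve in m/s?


R = 8314 / 12.4 = 670.48 J/(kg.K)
Ve = sqrt(2 * 1.28 / (1.28 - 1) * 670.48 * 2827) = 4163 m/s

4163 m/s


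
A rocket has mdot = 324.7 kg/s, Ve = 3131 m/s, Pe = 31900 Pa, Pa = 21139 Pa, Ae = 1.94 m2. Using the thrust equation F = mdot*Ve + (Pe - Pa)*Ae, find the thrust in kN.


F = 324.7 * 3131 + (31900 - 21139) * 1.94 = 1.0375e+06 N = 1037.5 kN

1037.5 kN


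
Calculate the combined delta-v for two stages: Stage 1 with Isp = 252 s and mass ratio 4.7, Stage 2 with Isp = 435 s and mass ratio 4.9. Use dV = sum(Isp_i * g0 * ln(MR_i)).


dV1 = 252 * 9.81 * ln(4.7) = 3825.8 m/s
dV2 = 435 * 9.81 * ln(4.9) = 6781.8 m/s
Total dV = 3825.8 + 6781.8 = 10607.6 m/s ~ 10608 m/s

10608 m/s


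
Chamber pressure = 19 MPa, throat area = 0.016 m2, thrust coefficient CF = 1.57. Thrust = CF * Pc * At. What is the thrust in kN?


F = 1.57 * 19e6 * 0.016 = 477280.0 N = 477.3 kN

477.3 kN


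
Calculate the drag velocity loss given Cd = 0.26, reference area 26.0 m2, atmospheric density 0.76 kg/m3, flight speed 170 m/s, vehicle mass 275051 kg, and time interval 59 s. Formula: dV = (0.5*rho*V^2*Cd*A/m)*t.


D = 0.5 * 0.76 * 170^2 * 0.26 * 26.0 = 74238.32 N
a = 74238.32 / 275051 = 0.2699 m/s2
dV = 0.2699 * 59 = 15.9 m/s

15.9 m/s


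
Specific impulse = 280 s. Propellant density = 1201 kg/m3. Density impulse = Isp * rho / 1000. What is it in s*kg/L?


rho*Isp = 280 * 1201 / 1000 = 336 s*kg/L

336 s*kg/L


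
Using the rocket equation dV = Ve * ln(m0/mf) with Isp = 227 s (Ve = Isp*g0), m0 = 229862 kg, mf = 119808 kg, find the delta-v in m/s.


Ve = 227 * 9.81 = 2226.87 m/s
dV = 2226.87 * ln(229862/119808) = 1451 m/s

1451 m/s


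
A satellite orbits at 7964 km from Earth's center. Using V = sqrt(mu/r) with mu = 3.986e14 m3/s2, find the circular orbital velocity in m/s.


V = sqrt(3.986e14 / 7964000) = 7075 m/s

7075 m/s


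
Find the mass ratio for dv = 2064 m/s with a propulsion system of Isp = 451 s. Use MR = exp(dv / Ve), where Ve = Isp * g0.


Ve = 451 * 9.81 = 4424.31 m/s
MR = exp(2064 / 4424.31) = 1.594

1.594


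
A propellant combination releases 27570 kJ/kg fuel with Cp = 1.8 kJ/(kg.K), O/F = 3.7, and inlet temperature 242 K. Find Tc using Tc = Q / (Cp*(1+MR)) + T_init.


Tc = 27570 / (1.8 * (1 + 3.7)) + 242 = 3501 K

3501 K


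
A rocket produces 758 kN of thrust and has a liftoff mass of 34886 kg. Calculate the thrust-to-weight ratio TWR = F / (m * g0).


TWR = 758000 / (34886 * 9.81) = 2.21

2.21


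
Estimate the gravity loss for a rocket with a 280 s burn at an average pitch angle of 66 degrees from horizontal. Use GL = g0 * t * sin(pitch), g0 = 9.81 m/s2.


GL = 9.81 * 280 * sin(66 deg) = 2509 m/s

2509 m/s


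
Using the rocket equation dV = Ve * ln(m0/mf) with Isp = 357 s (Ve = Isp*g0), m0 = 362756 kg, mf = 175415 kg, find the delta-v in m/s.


Ve = 357 * 9.81 = 3502.17 m/s
dV = 3502.17 * ln(362756/175415) = 2545 m/s

2545 m/s


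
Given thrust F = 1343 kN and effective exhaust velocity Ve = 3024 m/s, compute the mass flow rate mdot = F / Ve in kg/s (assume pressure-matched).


mdot = F / Ve = 1343000 / 3024 = 444.1 kg/s

444.1 kg/s


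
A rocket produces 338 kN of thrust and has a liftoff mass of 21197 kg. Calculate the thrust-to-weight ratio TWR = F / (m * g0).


TWR = 338000 / (21197 * 9.81) = 1.63

1.63


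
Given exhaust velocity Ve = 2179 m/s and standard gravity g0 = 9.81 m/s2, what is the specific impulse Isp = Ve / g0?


Isp = Ve / g0 = 2179 / 9.81 = 222.1 s

222.1 s


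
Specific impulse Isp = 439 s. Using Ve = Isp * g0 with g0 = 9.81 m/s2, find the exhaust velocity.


Ve = Isp * g0 = 439 * 9.81 = 4306.6 m/s

4306.6 m/s


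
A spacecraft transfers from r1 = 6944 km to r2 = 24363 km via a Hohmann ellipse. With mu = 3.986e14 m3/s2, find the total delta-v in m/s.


V1 = sqrt(mu/r1) = 7576.42 m/s
dV1 = V1*(sqrt(2*r2/(r1+r2)) - 1) = 1875.58 m/s
V2 = sqrt(mu/r2) = 4044.86 m/s
dV2 = V2*(1 - sqrt(2*r1/(r1+r2))) = 1350.83 m/s
Total dV = 3226 m/s

3226 m/s


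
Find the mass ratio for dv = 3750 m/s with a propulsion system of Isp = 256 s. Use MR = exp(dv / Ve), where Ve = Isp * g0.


Ve = 256 * 9.81 = 2511.36 m/s
MR = exp(3750 / 2511.36) = 4.451

4.451


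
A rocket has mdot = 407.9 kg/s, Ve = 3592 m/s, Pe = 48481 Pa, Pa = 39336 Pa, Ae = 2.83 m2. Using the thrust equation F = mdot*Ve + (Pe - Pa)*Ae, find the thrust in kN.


F = 407.9 * 3592 + (48481 - 39336) * 2.83 = 1.4911e+06 N = 1491.1 kN

1491.1 kN


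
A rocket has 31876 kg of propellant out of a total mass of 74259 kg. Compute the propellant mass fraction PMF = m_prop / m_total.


PMF = 31876 / 74259 = 0.429

0.429


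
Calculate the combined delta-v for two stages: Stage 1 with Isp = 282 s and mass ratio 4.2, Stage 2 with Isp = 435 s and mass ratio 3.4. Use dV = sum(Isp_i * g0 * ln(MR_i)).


dV1 = 282 * 9.81 * ln(4.2) = 3970.0 m/s
dV2 = 435 * 9.81 * ln(3.4) = 5222.3 m/s
Total dV = 3970.0 + 5222.3 = 9192.3 m/s ~ 9192 m/s

9192 m/s


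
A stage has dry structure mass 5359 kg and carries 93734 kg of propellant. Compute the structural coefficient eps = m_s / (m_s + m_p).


eps = 5359 / (5359 + 93734) = 0.0541

0.0541


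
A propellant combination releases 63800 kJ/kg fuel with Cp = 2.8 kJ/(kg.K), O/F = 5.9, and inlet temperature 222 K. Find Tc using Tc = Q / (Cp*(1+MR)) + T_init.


Tc = 63800 / (2.8 * (1 + 5.9)) + 222 = 3524 K

3524 K


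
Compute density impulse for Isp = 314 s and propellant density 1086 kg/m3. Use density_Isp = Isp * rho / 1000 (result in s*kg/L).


rho*Isp = 314 * 1086 / 1000 = 341 s*kg/L

341 s*kg/L


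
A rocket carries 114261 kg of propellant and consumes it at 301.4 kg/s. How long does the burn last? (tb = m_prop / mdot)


tb = 114261 / 301.4 = 379.1 s

379.1 s


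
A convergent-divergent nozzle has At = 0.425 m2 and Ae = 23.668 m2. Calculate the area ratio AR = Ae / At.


AR = 23.668 / 0.425 = 55.7

55.7


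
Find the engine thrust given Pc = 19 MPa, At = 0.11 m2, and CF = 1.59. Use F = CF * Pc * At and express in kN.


F = 1.59 * 19e6 * 0.11 = 3.3231e+06 N = 3323.1 kN

3323.1 kN


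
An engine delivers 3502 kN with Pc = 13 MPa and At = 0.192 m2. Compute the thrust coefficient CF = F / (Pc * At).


CF = 3502000 / (13e6 * 0.192) = 1.4

1.4


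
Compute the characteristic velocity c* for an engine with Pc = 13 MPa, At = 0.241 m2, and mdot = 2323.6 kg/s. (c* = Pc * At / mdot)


c* = 13e6 * 0.241 / 2323.6 = 1348 m/s

1348 m/s


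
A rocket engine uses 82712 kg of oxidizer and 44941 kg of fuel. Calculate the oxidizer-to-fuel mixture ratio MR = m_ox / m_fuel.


MR = 82712 / 44941 = 1.84

1.84


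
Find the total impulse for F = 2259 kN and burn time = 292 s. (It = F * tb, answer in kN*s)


It = 2259 * 292 = 659628 kN*s

659628 kN*s


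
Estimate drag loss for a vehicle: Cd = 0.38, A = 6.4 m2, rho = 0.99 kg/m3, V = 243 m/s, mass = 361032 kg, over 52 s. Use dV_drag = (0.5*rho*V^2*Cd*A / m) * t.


D = 0.5 * 0.99 * 243^2 * 0.38 * 6.4 = 71085.55 N
a = 71085.55 / 361032 = 0.1969 m/s2
dV = 0.1969 * 52 = 10.2 m/s

10.2 m/s


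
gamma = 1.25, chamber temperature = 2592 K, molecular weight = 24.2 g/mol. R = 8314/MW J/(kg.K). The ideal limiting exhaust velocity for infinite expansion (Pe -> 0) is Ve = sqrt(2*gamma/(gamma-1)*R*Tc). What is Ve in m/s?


R = 8314 / 24.2 = 343.55 J/(kg.K)
Ve = sqrt(2 * 1.25 / (1.25 - 1) * 343.55 * 2592) = 2984 m/s

2984 m/s


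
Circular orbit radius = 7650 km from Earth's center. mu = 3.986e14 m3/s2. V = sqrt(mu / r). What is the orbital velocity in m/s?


V = sqrt(3.986e14 / 7650000) = 7218 m/s

7218 m/s


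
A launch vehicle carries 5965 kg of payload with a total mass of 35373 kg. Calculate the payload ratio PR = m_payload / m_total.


PR = 5965 / 35373 = 0.1686

0.1686


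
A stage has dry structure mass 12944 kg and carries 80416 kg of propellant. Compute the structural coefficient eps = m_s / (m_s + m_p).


eps = 12944 / (12944 + 80416) = 0.1386

0.1386


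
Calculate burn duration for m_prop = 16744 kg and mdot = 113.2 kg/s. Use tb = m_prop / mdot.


tb = 16744 / 113.2 = 147.9 s

147.9 s


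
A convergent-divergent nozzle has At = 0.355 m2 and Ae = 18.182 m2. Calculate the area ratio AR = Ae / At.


AR = 18.182 / 0.355 = 51.2

51.2


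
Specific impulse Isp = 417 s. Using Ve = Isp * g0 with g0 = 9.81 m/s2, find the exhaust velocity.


Ve = Isp * g0 = 417 * 9.81 = 4090.8 m/s

4090.8 m/s


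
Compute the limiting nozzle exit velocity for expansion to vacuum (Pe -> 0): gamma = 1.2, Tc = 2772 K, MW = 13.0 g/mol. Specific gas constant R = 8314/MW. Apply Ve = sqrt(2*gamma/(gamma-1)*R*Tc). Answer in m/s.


R = 8314 / 13.0 = 639.54 J/(kg.K)
Ve = sqrt(2 * 1.2 / (1.2 - 1) * 639.54 * 2772) = 4612 m/s

4612 m/s


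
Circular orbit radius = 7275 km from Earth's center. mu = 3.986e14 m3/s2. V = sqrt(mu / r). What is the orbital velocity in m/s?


V = sqrt(3.986e14 / 7275000) = 7402 m/s

7402 m/s


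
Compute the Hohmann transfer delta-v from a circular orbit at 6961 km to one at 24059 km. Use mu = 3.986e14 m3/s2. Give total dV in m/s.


V1 = sqrt(mu/r1) = 7567.16 m/s
dV1 = V1*(sqrt(2*r2/(r1+r2)) - 1) = 1857.5 m/s
V2 = sqrt(mu/r2) = 4070.33 m/s
dV2 = V2*(1 - sqrt(2*r1/(r1+r2))) = 1343.49 m/s
Total dV = 3201 m/s

3201 m/s


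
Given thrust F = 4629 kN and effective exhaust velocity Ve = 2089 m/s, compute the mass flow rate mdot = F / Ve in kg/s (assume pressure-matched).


mdot = F / Ve = 4629000 / 2089 = 2215.9 kg/s

2215.9 kg/s


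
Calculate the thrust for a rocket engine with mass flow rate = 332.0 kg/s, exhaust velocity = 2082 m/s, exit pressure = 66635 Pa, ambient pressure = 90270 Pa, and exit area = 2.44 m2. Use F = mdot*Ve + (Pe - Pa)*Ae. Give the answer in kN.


F = 332.0 * 2082 + (66635 - 90270) * 2.44 = 633555.0 N = 633.6 kN

633.6 kN


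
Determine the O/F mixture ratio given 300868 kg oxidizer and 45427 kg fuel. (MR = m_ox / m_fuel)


MR = 300868 / 45427 = 6.62

6.62


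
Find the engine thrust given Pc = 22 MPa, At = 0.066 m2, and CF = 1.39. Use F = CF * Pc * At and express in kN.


F = 1.39 * 22e6 * 0.066 = 2.0183e+06 N = 2018.3 kN

2018.3 kN


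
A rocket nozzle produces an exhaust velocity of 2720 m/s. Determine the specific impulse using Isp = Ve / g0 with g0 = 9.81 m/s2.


Isp = Ve / g0 = 2720 / 9.81 = 277.3 s

277.3 s


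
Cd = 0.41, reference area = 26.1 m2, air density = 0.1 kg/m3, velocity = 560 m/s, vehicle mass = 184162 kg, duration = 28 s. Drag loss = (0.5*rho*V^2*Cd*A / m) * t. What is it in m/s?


D = 0.5 * 0.1 * 560^2 * 0.41 * 26.1 = 167791.68 N
a = 167791.68 / 184162 = 0.9111 m/s2
dV = 0.9111 * 28 = 25.5 m/s

25.5 m/s


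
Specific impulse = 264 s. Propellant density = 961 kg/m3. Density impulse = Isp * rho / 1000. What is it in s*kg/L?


rho*Isp = 264 * 961 / 1000 = 254 s*kg/L

254 s*kg/L


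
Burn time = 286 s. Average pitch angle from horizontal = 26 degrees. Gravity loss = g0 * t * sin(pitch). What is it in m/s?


GL = 9.81 * 286 * sin(26 deg) = 1230 m/s

1230 m/s


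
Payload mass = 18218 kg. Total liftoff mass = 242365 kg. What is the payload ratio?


PR = 18218 / 242365 = 0.0752

0.0752


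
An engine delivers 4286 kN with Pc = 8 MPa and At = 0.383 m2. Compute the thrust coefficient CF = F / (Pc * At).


CF = 4286000 / (8e6 * 0.383) = 1.4

1.4


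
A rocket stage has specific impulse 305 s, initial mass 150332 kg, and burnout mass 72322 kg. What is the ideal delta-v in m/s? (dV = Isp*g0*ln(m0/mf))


Ve = 305 * 9.81 = 2992.05 m/s
dV = 2992.05 * ln(150332/72322) = 2189 m/s

2189 m/s


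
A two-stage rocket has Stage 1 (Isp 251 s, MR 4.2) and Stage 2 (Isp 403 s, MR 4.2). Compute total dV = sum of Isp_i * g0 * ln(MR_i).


dV1 = 251 * 9.81 * ln(4.2) = 3533.6 m/s
dV2 = 403 * 9.81 * ln(4.2) = 5673.5 m/s
Total dV = 3533.6 + 5673.5 = 9207.1 m/s ~ 9207 m/s

9207 m/s


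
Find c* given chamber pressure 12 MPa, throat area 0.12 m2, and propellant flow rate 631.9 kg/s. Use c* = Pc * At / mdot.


c* = 12e6 * 0.12 / 631.9 = 2279 m/s

2279 m/s


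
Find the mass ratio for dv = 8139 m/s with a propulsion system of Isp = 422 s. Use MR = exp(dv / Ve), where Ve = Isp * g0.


Ve = 422 * 9.81 = 4139.82 m/s
MR = exp(8139 / 4139.82) = 7.142

7.142


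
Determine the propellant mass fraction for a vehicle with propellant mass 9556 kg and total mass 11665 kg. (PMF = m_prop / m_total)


PMF = 9556 / 11665 = 0.819

0.819


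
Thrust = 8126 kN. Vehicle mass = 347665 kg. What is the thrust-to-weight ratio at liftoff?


TWR = 8126000 / (347665 * 9.81) = 2.38

2.38


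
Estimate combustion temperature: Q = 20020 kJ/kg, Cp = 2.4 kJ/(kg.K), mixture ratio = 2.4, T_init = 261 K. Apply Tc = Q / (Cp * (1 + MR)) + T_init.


Tc = 20020 / (2.4 * (1 + 2.4)) + 261 = 2714 K

2714 K


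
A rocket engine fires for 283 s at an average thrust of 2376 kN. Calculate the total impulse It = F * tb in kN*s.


It = 2376 * 283 = 672408 kN*s

672408 kN*s


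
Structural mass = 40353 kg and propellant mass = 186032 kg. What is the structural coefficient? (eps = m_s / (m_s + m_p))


eps = 40353 / (40353 + 186032) = 0.1782

0.1782


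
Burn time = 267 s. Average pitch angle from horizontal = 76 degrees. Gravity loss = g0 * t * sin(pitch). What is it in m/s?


GL = 9.81 * 267 * sin(76 deg) = 2541 m/s

2541 m/s


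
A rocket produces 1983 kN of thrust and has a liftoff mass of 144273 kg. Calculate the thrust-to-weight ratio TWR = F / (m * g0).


TWR = 1983000 / (144273 * 9.81) = 1.4

1.4


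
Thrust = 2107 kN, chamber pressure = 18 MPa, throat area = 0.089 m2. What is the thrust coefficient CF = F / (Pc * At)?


CF = 2107000 / (18e6 * 0.089) = 1.32

1.32


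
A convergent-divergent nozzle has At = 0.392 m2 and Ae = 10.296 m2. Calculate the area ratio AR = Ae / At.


AR = 10.296 / 0.392 = 26.3

26.3


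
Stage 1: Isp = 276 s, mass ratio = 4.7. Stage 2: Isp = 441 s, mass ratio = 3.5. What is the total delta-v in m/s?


dV1 = 276 * 9.81 * ln(4.7) = 4190.1 m/s
dV2 = 441 * 9.81 * ln(3.5) = 5419.7 m/s
Total dV = 4190.1 + 5419.7 = 9609.8 m/s ~ 9610 m/s

9610 m/s


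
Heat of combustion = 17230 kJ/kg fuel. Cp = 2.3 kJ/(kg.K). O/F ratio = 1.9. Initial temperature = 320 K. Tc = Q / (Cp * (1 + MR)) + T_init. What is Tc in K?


Tc = 17230 / (2.3 * (1 + 1.9)) + 320 = 2903 K

2903 K


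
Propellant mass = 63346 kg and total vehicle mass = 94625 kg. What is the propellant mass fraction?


PMF = 63346 / 94625 = 0.669

0.669


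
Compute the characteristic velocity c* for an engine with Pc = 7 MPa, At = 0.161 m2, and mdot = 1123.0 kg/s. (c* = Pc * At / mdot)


c* = 7e6 * 0.161 / 1123.0 = 1004 m/s

1004 m/s


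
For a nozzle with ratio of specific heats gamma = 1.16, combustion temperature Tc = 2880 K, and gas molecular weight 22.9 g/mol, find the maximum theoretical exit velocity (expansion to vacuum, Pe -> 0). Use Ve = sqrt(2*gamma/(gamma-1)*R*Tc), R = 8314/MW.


R = 8314 / 22.9 = 363.06 J/(kg.K)
Ve = sqrt(2 * 1.16 / (1.16 - 1) * 363.06 * 2880) = 3894 m/s

3894 m/s


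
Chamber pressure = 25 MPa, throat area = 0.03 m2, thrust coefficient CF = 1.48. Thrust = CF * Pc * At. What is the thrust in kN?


F = 1.48 * 25e6 * 0.03 = 1.1100e+06 N = 1110.0 kN

1110.0 kN


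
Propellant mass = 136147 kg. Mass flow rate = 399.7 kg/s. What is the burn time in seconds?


tb = 136147 / 399.7 = 340.6 s

340.6 s


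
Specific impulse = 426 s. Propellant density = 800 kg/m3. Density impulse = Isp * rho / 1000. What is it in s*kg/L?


rho*Isp = 426 * 800 / 1000 = 341 s*kg/L

341 s*kg/L
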